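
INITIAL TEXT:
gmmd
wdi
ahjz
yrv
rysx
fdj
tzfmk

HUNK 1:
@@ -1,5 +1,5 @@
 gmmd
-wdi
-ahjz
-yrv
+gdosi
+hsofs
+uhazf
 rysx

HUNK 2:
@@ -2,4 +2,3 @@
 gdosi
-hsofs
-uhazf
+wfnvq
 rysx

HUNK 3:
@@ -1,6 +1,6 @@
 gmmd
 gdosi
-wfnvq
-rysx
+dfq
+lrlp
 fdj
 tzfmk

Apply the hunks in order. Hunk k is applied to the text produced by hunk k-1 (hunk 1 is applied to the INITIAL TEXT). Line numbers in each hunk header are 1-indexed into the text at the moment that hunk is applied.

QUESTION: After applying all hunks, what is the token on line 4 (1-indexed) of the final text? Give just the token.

Answer: lrlp

Derivation:
Hunk 1: at line 1 remove [wdi,ahjz,yrv] add [gdosi,hsofs,uhazf] -> 7 lines: gmmd gdosi hsofs uhazf rysx fdj tzfmk
Hunk 2: at line 2 remove [hsofs,uhazf] add [wfnvq] -> 6 lines: gmmd gdosi wfnvq rysx fdj tzfmk
Hunk 3: at line 1 remove [wfnvq,rysx] add [dfq,lrlp] -> 6 lines: gmmd gdosi dfq lrlp fdj tzfmk
Final line 4: lrlp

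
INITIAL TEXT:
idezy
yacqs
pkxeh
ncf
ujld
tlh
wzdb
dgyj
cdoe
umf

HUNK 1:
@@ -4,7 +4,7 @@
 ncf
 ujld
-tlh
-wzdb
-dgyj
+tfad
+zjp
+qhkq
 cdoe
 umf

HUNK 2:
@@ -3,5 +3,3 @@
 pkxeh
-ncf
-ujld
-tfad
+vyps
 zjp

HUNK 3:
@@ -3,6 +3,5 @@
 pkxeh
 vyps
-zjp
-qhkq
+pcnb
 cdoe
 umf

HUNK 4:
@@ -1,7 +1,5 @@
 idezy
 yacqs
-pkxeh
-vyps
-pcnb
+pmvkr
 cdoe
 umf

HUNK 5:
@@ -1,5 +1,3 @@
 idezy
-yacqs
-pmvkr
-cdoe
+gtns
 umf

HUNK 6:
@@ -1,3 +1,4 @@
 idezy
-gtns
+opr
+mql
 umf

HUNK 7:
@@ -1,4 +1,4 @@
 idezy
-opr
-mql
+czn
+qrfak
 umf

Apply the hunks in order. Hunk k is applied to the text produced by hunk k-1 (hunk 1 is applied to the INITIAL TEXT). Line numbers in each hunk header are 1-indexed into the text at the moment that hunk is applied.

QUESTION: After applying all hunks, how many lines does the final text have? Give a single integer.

Answer: 4

Derivation:
Hunk 1: at line 4 remove [tlh,wzdb,dgyj] add [tfad,zjp,qhkq] -> 10 lines: idezy yacqs pkxeh ncf ujld tfad zjp qhkq cdoe umf
Hunk 2: at line 3 remove [ncf,ujld,tfad] add [vyps] -> 8 lines: idezy yacqs pkxeh vyps zjp qhkq cdoe umf
Hunk 3: at line 3 remove [zjp,qhkq] add [pcnb] -> 7 lines: idezy yacqs pkxeh vyps pcnb cdoe umf
Hunk 4: at line 1 remove [pkxeh,vyps,pcnb] add [pmvkr] -> 5 lines: idezy yacqs pmvkr cdoe umf
Hunk 5: at line 1 remove [yacqs,pmvkr,cdoe] add [gtns] -> 3 lines: idezy gtns umf
Hunk 6: at line 1 remove [gtns] add [opr,mql] -> 4 lines: idezy opr mql umf
Hunk 7: at line 1 remove [opr,mql] add [czn,qrfak] -> 4 lines: idezy czn qrfak umf
Final line count: 4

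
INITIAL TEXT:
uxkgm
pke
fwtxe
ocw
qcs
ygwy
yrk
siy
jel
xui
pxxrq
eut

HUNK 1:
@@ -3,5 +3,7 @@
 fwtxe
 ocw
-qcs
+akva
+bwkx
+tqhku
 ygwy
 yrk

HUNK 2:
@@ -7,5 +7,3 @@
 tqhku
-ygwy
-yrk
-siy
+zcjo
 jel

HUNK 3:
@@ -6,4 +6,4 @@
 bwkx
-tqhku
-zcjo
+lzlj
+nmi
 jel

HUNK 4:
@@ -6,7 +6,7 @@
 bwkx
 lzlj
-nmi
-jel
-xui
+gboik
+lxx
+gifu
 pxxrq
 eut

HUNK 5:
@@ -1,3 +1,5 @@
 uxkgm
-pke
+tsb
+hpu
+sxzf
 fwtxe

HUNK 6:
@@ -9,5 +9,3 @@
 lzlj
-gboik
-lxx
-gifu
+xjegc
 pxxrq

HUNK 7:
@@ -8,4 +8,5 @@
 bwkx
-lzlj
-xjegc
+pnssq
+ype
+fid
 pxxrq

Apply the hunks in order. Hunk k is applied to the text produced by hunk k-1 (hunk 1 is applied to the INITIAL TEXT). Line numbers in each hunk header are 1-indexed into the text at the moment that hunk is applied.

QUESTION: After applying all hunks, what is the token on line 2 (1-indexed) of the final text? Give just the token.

Answer: tsb

Derivation:
Hunk 1: at line 3 remove [qcs] add [akva,bwkx,tqhku] -> 14 lines: uxkgm pke fwtxe ocw akva bwkx tqhku ygwy yrk siy jel xui pxxrq eut
Hunk 2: at line 7 remove [ygwy,yrk,siy] add [zcjo] -> 12 lines: uxkgm pke fwtxe ocw akva bwkx tqhku zcjo jel xui pxxrq eut
Hunk 3: at line 6 remove [tqhku,zcjo] add [lzlj,nmi] -> 12 lines: uxkgm pke fwtxe ocw akva bwkx lzlj nmi jel xui pxxrq eut
Hunk 4: at line 6 remove [nmi,jel,xui] add [gboik,lxx,gifu] -> 12 lines: uxkgm pke fwtxe ocw akva bwkx lzlj gboik lxx gifu pxxrq eut
Hunk 5: at line 1 remove [pke] add [tsb,hpu,sxzf] -> 14 lines: uxkgm tsb hpu sxzf fwtxe ocw akva bwkx lzlj gboik lxx gifu pxxrq eut
Hunk 6: at line 9 remove [gboik,lxx,gifu] add [xjegc] -> 12 lines: uxkgm tsb hpu sxzf fwtxe ocw akva bwkx lzlj xjegc pxxrq eut
Hunk 7: at line 8 remove [lzlj,xjegc] add [pnssq,ype,fid] -> 13 lines: uxkgm tsb hpu sxzf fwtxe ocw akva bwkx pnssq ype fid pxxrq eut
Final line 2: tsb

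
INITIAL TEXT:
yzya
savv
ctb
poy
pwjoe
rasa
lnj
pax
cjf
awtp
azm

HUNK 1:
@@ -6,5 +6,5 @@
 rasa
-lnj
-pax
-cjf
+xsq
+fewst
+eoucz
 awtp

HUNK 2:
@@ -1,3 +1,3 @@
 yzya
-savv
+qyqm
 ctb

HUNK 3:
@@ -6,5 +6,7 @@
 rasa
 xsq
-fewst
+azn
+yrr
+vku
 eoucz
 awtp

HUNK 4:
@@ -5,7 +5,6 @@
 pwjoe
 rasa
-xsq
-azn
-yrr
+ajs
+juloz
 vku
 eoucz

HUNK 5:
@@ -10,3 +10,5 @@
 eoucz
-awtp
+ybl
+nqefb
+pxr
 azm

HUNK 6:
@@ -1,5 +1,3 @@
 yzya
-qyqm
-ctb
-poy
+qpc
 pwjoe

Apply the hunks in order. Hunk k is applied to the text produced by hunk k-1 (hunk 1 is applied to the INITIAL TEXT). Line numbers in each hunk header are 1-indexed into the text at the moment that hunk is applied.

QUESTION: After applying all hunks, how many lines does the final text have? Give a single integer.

Answer: 12

Derivation:
Hunk 1: at line 6 remove [lnj,pax,cjf] add [xsq,fewst,eoucz] -> 11 lines: yzya savv ctb poy pwjoe rasa xsq fewst eoucz awtp azm
Hunk 2: at line 1 remove [savv] add [qyqm] -> 11 lines: yzya qyqm ctb poy pwjoe rasa xsq fewst eoucz awtp azm
Hunk 3: at line 6 remove [fewst] add [azn,yrr,vku] -> 13 lines: yzya qyqm ctb poy pwjoe rasa xsq azn yrr vku eoucz awtp azm
Hunk 4: at line 5 remove [xsq,azn,yrr] add [ajs,juloz] -> 12 lines: yzya qyqm ctb poy pwjoe rasa ajs juloz vku eoucz awtp azm
Hunk 5: at line 10 remove [awtp] add [ybl,nqefb,pxr] -> 14 lines: yzya qyqm ctb poy pwjoe rasa ajs juloz vku eoucz ybl nqefb pxr azm
Hunk 6: at line 1 remove [qyqm,ctb,poy] add [qpc] -> 12 lines: yzya qpc pwjoe rasa ajs juloz vku eoucz ybl nqefb pxr azm
Final line count: 12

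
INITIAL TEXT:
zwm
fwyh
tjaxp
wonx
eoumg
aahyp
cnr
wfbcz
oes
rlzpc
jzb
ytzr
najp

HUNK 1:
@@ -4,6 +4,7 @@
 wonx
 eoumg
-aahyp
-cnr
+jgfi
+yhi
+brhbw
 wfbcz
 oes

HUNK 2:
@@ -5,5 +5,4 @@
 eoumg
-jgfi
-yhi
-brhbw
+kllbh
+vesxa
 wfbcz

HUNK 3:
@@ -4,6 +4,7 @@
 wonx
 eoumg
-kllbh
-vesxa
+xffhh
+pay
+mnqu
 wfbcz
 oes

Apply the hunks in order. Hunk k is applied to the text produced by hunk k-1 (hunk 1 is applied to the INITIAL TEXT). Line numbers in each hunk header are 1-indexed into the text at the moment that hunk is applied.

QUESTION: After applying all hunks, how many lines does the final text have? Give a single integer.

Answer: 14

Derivation:
Hunk 1: at line 4 remove [aahyp,cnr] add [jgfi,yhi,brhbw] -> 14 lines: zwm fwyh tjaxp wonx eoumg jgfi yhi brhbw wfbcz oes rlzpc jzb ytzr najp
Hunk 2: at line 5 remove [jgfi,yhi,brhbw] add [kllbh,vesxa] -> 13 lines: zwm fwyh tjaxp wonx eoumg kllbh vesxa wfbcz oes rlzpc jzb ytzr najp
Hunk 3: at line 4 remove [kllbh,vesxa] add [xffhh,pay,mnqu] -> 14 lines: zwm fwyh tjaxp wonx eoumg xffhh pay mnqu wfbcz oes rlzpc jzb ytzr najp
Final line count: 14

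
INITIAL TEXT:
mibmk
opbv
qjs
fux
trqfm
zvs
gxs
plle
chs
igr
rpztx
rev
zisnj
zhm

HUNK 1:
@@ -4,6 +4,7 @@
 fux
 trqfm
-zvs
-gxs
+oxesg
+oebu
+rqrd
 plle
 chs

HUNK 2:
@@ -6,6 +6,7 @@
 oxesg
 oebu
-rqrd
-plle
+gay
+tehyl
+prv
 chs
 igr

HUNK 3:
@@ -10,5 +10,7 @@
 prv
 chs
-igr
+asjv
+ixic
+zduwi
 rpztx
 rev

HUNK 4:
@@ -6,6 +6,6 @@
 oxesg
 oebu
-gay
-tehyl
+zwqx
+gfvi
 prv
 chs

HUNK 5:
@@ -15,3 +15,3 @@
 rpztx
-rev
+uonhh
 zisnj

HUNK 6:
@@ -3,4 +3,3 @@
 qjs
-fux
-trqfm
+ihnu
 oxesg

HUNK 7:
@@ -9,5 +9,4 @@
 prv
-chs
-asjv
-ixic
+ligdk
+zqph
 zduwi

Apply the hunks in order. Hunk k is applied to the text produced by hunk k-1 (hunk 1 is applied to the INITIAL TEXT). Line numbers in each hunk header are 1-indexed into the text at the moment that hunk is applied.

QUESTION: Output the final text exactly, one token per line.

Hunk 1: at line 4 remove [zvs,gxs] add [oxesg,oebu,rqrd] -> 15 lines: mibmk opbv qjs fux trqfm oxesg oebu rqrd plle chs igr rpztx rev zisnj zhm
Hunk 2: at line 6 remove [rqrd,plle] add [gay,tehyl,prv] -> 16 lines: mibmk opbv qjs fux trqfm oxesg oebu gay tehyl prv chs igr rpztx rev zisnj zhm
Hunk 3: at line 10 remove [igr] add [asjv,ixic,zduwi] -> 18 lines: mibmk opbv qjs fux trqfm oxesg oebu gay tehyl prv chs asjv ixic zduwi rpztx rev zisnj zhm
Hunk 4: at line 6 remove [gay,tehyl] add [zwqx,gfvi] -> 18 lines: mibmk opbv qjs fux trqfm oxesg oebu zwqx gfvi prv chs asjv ixic zduwi rpztx rev zisnj zhm
Hunk 5: at line 15 remove [rev] add [uonhh] -> 18 lines: mibmk opbv qjs fux trqfm oxesg oebu zwqx gfvi prv chs asjv ixic zduwi rpztx uonhh zisnj zhm
Hunk 6: at line 3 remove [fux,trqfm] add [ihnu] -> 17 lines: mibmk opbv qjs ihnu oxesg oebu zwqx gfvi prv chs asjv ixic zduwi rpztx uonhh zisnj zhm
Hunk 7: at line 9 remove [chs,asjv,ixic] add [ligdk,zqph] -> 16 lines: mibmk opbv qjs ihnu oxesg oebu zwqx gfvi prv ligdk zqph zduwi rpztx uonhh zisnj zhm

Answer: mibmk
opbv
qjs
ihnu
oxesg
oebu
zwqx
gfvi
prv
ligdk
zqph
zduwi
rpztx
uonhh
zisnj
zhm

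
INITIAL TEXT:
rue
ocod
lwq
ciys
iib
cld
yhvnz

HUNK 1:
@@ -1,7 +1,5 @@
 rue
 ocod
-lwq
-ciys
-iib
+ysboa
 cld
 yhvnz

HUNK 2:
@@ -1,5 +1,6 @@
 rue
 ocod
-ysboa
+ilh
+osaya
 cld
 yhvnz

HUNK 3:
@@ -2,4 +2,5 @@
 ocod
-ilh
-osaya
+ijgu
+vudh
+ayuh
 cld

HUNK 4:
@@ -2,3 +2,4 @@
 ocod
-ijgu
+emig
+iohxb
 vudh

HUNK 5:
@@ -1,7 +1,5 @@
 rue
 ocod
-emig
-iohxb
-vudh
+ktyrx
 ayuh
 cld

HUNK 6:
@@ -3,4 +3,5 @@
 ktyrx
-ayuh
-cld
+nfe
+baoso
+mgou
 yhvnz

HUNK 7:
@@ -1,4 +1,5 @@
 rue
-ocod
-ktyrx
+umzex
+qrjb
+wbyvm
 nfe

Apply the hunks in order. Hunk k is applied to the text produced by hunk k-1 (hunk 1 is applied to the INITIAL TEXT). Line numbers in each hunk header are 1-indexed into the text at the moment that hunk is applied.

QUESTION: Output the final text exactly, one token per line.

Answer: rue
umzex
qrjb
wbyvm
nfe
baoso
mgou
yhvnz

Derivation:
Hunk 1: at line 1 remove [lwq,ciys,iib] add [ysboa] -> 5 lines: rue ocod ysboa cld yhvnz
Hunk 2: at line 1 remove [ysboa] add [ilh,osaya] -> 6 lines: rue ocod ilh osaya cld yhvnz
Hunk 3: at line 2 remove [ilh,osaya] add [ijgu,vudh,ayuh] -> 7 lines: rue ocod ijgu vudh ayuh cld yhvnz
Hunk 4: at line 2 remove [ijgu] add [emig,iohxb] -> 8 lines: rue ocod emig iohxb vudh ayuh cld yhvnz
Hunk 5: at line 1 remove [emig,iohxb,vudh] add [ktyrx] -> 6 lines: rue ocod ktyrx ayuh cld yhvnz
Hunk 6: at line 3 remove [ayuh,cld] add [nfe,baoso,mgou] -> 7 lines: rue ocod ktyrx nfe baoso mgou yhvnz
Hunk 7: at line 1 remove [ocod,ktyrx] add [umzex,qrjb,wbyvm] -> 8 lines: rue umzex qrjb wbyvm nfe baoso mgou yhvnz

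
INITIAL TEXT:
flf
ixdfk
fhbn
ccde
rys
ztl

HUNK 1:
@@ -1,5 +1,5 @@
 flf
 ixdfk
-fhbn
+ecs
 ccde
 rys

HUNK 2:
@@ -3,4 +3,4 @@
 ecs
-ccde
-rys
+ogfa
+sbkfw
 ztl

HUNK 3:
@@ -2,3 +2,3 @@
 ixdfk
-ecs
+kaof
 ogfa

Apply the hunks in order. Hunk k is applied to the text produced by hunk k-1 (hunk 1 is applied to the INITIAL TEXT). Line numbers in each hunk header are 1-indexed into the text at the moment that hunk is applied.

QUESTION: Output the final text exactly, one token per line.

Hunk 1: at line 1 remove [fhbn] add [ecs] -> 6 lines: flf ixdfk ecs ccde rys ztl
Hunk 2: at line 3 remove [ccde,rys] add [ogfa,sbkfw] -> 6 lines: flf ixdfk ecs ogfa sbkfw ztl
Hunk 3: at line 2 remove [ecs] add [kaof] -> 6 lines: flf ixdfk kaof ogfa sbkfw ztl

Answer: flf
ixdfk
kaof
ogfa
sbkfw
ztl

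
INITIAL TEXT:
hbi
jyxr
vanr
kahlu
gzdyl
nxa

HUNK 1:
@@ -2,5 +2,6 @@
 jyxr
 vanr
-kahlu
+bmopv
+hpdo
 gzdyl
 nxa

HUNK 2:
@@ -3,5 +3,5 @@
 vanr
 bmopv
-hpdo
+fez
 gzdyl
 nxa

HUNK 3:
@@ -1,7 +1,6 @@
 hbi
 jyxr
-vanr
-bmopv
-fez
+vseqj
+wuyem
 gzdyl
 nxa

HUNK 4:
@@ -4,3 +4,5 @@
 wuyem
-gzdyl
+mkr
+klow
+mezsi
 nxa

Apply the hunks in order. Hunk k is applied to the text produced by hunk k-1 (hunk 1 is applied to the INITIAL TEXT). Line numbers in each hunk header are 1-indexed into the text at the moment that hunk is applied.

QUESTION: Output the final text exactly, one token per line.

Hunk 1: at line 2 remove [kahlu] add [bmopv,hpdo] -> 7 lines: hbi jyxr vanr bmopv hpdo gzdyl nxa
Hunk 2: at line 3 remove [hpdo] add [fez] -> 7 lines: hbi jyxr vanr bmopv fez gzdyl nxa
Hunk 3: at line 1 remove [vanr,bmopv,fez] add [vseqj,wuyem] -> 6 lines: hbi jyxr vseqj wuyem gzdyl nxa
Hunk 4: at line 4 remove [gzdyl] add [mkr,klow,mezsi] -> 8 lines: hbi jyxr vseqj wuyem mkr klow mezsi nxa

Answer: hbi
jyxr
vseqj
wuyem
mkr
klow
mezsi
nxa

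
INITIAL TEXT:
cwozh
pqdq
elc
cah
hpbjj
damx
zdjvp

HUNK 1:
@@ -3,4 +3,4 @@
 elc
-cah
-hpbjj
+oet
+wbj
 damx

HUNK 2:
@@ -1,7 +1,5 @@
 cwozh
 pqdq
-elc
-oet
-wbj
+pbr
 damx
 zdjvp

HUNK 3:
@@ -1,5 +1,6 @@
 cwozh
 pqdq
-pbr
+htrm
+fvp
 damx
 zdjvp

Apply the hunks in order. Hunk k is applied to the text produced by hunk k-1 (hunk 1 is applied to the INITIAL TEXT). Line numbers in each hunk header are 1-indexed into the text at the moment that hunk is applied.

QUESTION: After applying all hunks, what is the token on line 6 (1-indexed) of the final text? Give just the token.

Answer: zdjvp

Derivation:
Hunk 1: at line 3 remove [cah,hpbjj] add [oet,wbj] -> 7 lines: cwozh pqdq elc oet wbj damx zdjvp
Hunk 2: at line 1 remove [elc,oet,wbj] add [pbr] -> 5 lines: cwozh pqdq pbr damx zdjvp
Hunk 3: at line 1 remove [pbr] add [htrm,fvp] -> 6 lines: cwozh pqdq htrm fvp damx zdjvp
Final line 6: zdjvp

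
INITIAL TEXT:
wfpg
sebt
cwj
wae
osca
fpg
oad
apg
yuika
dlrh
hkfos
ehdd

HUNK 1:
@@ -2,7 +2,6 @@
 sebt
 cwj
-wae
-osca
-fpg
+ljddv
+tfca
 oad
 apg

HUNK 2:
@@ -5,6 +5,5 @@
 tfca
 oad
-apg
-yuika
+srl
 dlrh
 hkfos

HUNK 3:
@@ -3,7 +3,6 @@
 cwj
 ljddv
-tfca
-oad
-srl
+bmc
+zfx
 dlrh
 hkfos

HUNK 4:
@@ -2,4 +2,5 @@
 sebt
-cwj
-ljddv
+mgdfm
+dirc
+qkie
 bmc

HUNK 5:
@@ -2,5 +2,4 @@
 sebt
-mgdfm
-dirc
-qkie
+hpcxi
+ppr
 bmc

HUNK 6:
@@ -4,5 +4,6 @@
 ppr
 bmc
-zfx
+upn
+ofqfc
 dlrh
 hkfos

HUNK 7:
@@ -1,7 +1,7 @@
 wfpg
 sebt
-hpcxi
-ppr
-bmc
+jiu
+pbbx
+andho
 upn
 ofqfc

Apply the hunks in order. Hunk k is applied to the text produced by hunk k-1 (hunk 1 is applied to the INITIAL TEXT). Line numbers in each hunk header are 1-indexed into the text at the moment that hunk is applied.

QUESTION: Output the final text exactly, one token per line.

Hunk 1: at line 2 remove [wae,osca,fpg] add [ljddv,tfca] -> 11 lines: wfpg sebt cwj ljddv tfca oad apg yuika dlrh hkfos ehdd
Hunk 2: at line 5 remove [apg,yuika] add [srl] -> 10 lines: wfpg sebt cwj ljddv tfca oad srl dlrh hkfos ehdd
Hunk 3: at line 3 remove [tfca,oad,srl] add [bmc,zfx] -> 9 lines: wfpg sebt cwj ljddv bmc zfx dlrh hkfos ehdd
Hunk 4: at line 2 remove [cwj,ljddv] add [mgdfm,dirc,qkie] -> 10 lines: wfpg sebt mgdfm dirc qkie bmc zfx dlrh hkfos ehdd
Hunk 5: at line 2 remove [mgdfm,dirc,qkie] add [hpcxi,ppr] -> 9 lines: wfpg sebt hpcxi ppr bmc zfx dlrh hkfos ehdd
Hunk 6: at line 4 remove [zfx] add [upn,ofqfc] -> 10 lines: wfpg sebt hpcxi ppr bmc upn ofqfc dlrh hkfos ehdd
Hunk 7: at line 1 remove [hpcxi,ppr,bmc] add [jiu,pbbx,andho] -> 10 lines: wfpg sebt jiu pbbx andho upn ofqfc dlrh hkfos ehdd

Answer: wfpg
sebt
jiu
pbbx
andho
upn
ofqfc
dlrh
hkfos
ehdd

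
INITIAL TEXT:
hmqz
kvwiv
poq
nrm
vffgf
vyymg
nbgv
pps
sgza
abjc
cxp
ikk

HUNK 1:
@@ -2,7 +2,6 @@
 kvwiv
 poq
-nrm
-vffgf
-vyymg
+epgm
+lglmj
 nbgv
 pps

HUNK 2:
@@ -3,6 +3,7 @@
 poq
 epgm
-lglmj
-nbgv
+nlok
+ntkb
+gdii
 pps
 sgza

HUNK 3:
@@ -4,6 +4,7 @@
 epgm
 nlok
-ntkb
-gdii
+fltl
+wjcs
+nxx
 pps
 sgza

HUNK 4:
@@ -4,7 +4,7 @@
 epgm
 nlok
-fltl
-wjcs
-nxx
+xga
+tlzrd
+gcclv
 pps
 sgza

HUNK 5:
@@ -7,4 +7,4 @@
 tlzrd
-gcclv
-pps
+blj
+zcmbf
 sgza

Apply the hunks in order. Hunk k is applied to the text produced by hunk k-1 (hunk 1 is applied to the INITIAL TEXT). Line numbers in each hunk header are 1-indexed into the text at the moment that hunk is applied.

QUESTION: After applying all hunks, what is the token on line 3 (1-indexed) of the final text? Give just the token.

Answer: poq

Derivation:
Hunk 1: at line 2 remove [nrm,vffgf,vyymg] add [epgm,lglmj] -> 11 lines: hmqz kvwiv poq epgm lglmj nbgv pps sgza abjc cxp ikk
Hunk 2: at line 3 remove [lglmj,nbgv] add [nlok,ntkb,gdii] -> 12 lines: hmqz kvwiv poq epgm nlok ntkb gdii pps sgza abjc cxp ikk
Hunk 3: at line 4 remove [ntkb,gdii] add [fltl,wjcs,nxx] -> 13 lines: hmqz kvwiv poq epgm nlok fltl wjcs nxx pps sgza abjc cxp ikk
Hunk 4: at line 4 remove [fltl,wjcs,nxx] add [xga,tlzrd,gcclv] -> 13 lines: hmqz kvwiv poq epgm nlok xga tlzrd gcclv pps sgza abjc cxp ikk
Hunk 5: at line 7 remove [gcclv,pps] add [blj,zcmbf] -> 13 lines: hmqz kvwiv poq epgm nlok xga tlzrd blj zcmbf sgza abjc cxp ikk
Final line 3: poq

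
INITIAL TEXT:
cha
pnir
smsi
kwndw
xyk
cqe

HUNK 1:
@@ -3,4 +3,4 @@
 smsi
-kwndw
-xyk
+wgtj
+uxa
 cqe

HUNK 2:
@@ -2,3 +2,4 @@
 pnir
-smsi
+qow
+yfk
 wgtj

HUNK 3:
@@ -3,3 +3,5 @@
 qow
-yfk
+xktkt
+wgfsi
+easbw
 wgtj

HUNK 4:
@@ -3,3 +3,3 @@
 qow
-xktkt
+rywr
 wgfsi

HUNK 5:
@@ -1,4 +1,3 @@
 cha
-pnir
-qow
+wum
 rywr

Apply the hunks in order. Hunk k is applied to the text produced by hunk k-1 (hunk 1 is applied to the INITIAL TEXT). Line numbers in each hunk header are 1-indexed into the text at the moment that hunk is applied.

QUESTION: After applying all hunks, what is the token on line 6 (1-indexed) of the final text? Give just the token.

Hunk 1: at line 3 remove [kwndw,xyk] add [wgtj,uxa] -> 6 lines: cha pnir smsi wgtj uxa cqe
Hunk 2: at line 2 remove [smsi] add [qow,yfk] -> 7 lines: cha pnir qow yfk wgtj uxa cqe
Hunk 3: at line 3 remove [yfk] add [xktkt,wgfsi,easbw] -> 9 lines: cha pnir qow xktkt wgfsi easbw wgtj uxa cqe
Hunk 4: at line 3 remove [xktkt] add [rywr] -> 9 lines: cha pnir qow rywr wgfsi easbw wgtj uxa cqe
Hunk 5: at line 1 remove [pnir,qow] add [wum] -> 8 lines: cha wum rywr wgfsi easbw wgtj uxa cqe
Final line 6: wgtj

Answer: wgtj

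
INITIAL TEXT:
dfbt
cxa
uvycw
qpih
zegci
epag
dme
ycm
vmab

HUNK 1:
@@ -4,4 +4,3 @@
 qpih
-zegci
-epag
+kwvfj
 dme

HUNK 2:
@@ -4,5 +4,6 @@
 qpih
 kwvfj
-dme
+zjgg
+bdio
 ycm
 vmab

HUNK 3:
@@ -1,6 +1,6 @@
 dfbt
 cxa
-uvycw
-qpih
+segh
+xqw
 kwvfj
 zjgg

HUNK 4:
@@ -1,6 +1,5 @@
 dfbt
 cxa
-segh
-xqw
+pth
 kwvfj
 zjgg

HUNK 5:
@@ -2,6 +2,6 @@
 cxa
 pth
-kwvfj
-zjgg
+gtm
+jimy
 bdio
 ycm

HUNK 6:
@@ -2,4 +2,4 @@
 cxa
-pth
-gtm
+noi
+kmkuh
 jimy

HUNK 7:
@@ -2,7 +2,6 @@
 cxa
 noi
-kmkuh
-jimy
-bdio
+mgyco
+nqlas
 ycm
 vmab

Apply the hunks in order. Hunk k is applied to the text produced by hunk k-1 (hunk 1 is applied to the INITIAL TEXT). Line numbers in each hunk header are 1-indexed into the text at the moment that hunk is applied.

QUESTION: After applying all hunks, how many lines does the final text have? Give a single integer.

Hunk 1: at line 4 remove [zegci,epag] add [kwvfj] -> 8 lines: dfbt cxa uvycw qpih kwvfj dme ycm vmab
Hunk 2: at line 4 remove [dme] add [zjgg,bdio] -> 9 lines: dfbt cxa uvycw qpih kwvfj zjgg bdio ycm vmab
Hunk 3: at line 1 remove [uvycw,qpih] add [segh,xqw] -> 9 lines: dfbt cxa segh xqw kwvfj zjgg bdio ycm vmab
Hunk 4: at line 1 remove [segh,xqw] add [pth] -> 8 lines: dfbt cxa pth kwvfj zjgg bdio ycm vmab
Hunk 5: at line 2 remove [kwvfj,zjgg] add [gtm,jimy] -> 8 lines: dfbt cxa pth gtm jimy bdio ycm vmab
Hunk 6: at line 2 remove [pth,gtm] add [noi,kmkuh] -> 8 lines: dfbt cxa noi kmkuh jimy bdio ycm vmab
Hunk 7: at line 2 remove [kmkuh,jimy,bdio] add [mgyco,nqlas] -> 7 lines: dfbt cxa noi mgyco nqlas ycm vmab
Final line count: 7

Answer: 7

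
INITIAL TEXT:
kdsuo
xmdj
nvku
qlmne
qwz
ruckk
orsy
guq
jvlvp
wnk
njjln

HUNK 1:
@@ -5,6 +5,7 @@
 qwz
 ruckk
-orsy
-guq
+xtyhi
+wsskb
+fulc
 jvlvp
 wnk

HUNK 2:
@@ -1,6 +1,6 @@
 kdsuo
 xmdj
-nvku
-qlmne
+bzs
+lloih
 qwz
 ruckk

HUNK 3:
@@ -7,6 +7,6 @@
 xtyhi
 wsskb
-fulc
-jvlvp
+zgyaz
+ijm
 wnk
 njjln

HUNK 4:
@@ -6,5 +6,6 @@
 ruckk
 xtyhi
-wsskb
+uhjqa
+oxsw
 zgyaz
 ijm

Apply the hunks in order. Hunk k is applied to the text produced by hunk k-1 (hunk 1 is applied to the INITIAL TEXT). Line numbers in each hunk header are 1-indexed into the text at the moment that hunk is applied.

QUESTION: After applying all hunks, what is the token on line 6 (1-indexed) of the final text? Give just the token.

Hunk 1: at line 5 remove [orsy,guq] add [xtyhi,wsskb,fulc] -> 12 lines: kdsuo xmdj nvku qlmne qwz ruckk xtyhi wsskb fulc jvlvp wnk njjln
Hunk 2: at line 1 remove [nvku,qlmne] add [bzs,lloih] -> 12 lines: kdsuo xmdj bzs lloih qwz ruckk xtyhi wsskb fulc jvlvp wnk njjln
Hunk 3: at line 7 remove [fulc,jvlvp] add [zgyaz,ijm] -> 12 lines: kdsuo xmdj bzs lloih qwz ruckk xtyhi wsskb zgyaz ijm wnk njjln
Hunk 4: at line 6 remove [wsskb] add [uhjqa,oxsw] -> 13 lines: kdsuo xmdj bzs lloih qwz ruckk xtyhi uhjqa oxsw zgyaz ijm wnk njjln
Final line 6: ruckk

Answer: ruckk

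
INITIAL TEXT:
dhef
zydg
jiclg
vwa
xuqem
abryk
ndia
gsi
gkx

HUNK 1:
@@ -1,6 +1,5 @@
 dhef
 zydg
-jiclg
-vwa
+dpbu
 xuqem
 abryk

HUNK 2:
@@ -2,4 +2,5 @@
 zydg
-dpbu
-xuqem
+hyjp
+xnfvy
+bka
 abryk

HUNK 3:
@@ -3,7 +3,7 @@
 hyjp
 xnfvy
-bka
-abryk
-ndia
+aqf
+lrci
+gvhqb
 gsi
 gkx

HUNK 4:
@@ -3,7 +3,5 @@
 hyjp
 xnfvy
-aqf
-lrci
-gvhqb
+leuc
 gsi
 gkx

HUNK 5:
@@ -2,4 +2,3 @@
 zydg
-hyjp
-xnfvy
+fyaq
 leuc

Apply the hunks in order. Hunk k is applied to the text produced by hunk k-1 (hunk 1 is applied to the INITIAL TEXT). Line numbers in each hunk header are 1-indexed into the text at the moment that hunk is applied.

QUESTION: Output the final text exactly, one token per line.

Answer: dhef
zydg
fyaq
leuc
gsi
gkx

Derivation:
Hunk 1: at line 1 remove [jiclg,vwa] add [dpbu] -> 8 lines: dhef zydg dpbu xuqem abryk ndia gsi gkx
Hunk 2: at line 2 remove [dpbu,xuqem] add [hyjp,xnfvy,bka] -> 9 lines: dhef zydg hyjp xnfvy bka abryk ndia gsi gkx
Hunk 3: at line 3 remove [bka,abryk,ndia] add [aqf,lrci,gvhqb] -> 9 lines: dhef zydg hyjp xnfvy aqf lrci gvhqb gsi gkx
Hunk 4: at line 3 remove [aqf,lrci,gvhqb] add [leuc] -> 7 lines: dhef zydg hyjp xnfvy leuc gsi gkx
Hunk 5: at line 2 remove [hyjp,xnfvy] add [fyaq] -> 6 lines: dhef zydg fyaq leuc gsi gkx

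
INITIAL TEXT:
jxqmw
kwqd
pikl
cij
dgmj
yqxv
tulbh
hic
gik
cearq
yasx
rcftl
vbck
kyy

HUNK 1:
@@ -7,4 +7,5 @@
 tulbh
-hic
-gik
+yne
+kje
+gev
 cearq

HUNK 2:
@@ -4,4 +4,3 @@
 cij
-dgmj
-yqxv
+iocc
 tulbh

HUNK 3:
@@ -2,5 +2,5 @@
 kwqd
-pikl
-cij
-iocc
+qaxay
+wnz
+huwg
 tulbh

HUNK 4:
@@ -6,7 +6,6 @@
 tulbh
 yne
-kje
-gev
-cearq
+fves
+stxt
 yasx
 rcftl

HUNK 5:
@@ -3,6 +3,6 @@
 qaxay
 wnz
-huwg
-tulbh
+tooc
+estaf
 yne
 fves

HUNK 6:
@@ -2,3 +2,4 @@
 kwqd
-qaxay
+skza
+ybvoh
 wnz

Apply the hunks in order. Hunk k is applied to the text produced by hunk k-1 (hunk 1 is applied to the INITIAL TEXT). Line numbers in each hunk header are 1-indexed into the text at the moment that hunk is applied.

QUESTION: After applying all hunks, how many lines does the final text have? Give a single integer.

Hunk 1: at line 7 remove [hic,gik] add [yne,kje,gev] -> 15 lines: jxqmw kwqd pikl cij dgmj yqxv tulbh yne kje gev cearq yasx rcftl vbck kyy
Hunk 2: at line 4 remove [dgmj,yqxv] add [iocc] -> 14 lines: jxqmw kwqd pikl cij iocc tulbh yne kje gev cearq yasx rcftl vbck kyy
Hunk 3: at line 2 remove [pikl,cij,iocc] add [qaxay,wnz,huwg] -> 14 lines: jxqmw kwqd qaxay wnz huwg tulbh yne kje gev cearq yasx rcftl vbck kyy
Hunk 4: at line 6 remove [kje,gev,cearq] add [fves,stxt] -> 13 lines: jxqmw kwqd qaxay wnz huwg tulbh yne fves stxt yasx rcftl vbck kyy
Hunk 5: at line 3 remove [huwg,tulbh] add [tooc,estaf] -> 13 lines: jxqmw kwqd qaxay wnz tooc estaf yne fves stxt yasx rcftl vbck kyy
Hunk 6: at line 2 remove [qaxay] add [skza,ybvoh] -> 14 lines: jxqmw kwqd skza ybvoh wnz tooc estaf yne fves stxt yasx rcftl vbck kyy
Final line count: 14

Answer: 14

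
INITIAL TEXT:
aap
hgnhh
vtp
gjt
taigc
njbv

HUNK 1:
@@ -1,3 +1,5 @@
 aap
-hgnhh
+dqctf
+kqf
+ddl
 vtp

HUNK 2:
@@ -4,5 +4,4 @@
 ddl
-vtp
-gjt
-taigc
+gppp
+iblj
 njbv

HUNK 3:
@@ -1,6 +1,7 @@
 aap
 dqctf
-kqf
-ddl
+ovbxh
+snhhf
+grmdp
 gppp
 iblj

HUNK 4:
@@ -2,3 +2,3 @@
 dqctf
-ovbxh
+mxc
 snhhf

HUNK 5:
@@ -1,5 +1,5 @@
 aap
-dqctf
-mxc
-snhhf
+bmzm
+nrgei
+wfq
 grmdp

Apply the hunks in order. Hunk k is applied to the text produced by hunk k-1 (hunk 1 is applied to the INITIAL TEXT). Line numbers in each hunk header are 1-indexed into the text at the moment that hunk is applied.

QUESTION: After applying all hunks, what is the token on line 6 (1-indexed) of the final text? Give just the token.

Answer: gppp

Derivation:
Hunk 1: at line 1 remove [hgnhh] add [dqctf,kqf,ddl] -> 8 lines: aap dqctf kqf ddl vtp gjt taigc njbv
Hunk 2: at line 4 remove [vtp,gjt,taigc] add [gppp,iblj] -> 7 lines: aap dqctf kqf ddl gppp iblj njbv
Hunk 3: at line 1 remove [kqf,ddl] add [ovbxh,snhhf,grmdp] -> 8 lines: aap dqctf ovbxh snhhf grmdp gppp iblj njbv
Hunk 4: at line 2 remove [ovbxh] add [mxc] -> 8 lines: aap dqctf mxc snhhf grmdp gppp iblj njbv
Hunk 5: at line 1 remove [dqctf,mxc,snhhf] add [bmzm,nrgei,wfq] -> 8 lines: aap bmzm nrgei wfq grmdp gppp iblj njbv
Final line 6: gppp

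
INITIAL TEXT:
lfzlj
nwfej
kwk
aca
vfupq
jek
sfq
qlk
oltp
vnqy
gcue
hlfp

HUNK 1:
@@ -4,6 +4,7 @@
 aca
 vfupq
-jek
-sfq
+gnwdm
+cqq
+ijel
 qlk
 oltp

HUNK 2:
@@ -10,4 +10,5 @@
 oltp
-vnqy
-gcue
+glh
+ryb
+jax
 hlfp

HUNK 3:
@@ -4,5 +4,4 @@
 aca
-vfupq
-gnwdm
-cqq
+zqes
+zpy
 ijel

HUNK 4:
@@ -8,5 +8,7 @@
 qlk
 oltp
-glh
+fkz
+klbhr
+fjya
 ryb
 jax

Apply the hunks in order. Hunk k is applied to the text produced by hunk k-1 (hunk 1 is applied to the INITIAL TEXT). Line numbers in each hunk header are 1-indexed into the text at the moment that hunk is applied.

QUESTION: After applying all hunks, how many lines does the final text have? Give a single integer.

Hunk 1: at line 4 remove [jek,sfq] add [gnwdm,cqq,ijel] -> 13 lines: lfzlj nwfej kwk aca vfupq gnwdm cqq ijel qlk oltp vnqy gcue hlfp
Hunk 2: at line 10 remove [vnqy,gcue] add [glh,ryb,jax] -> 14 lines: lfzlj nwfej kwk aca vfupq gnwdm cqq ijel qlk oltp glh ryb jax hlfp
Hunk 3: at line 4 remove [vfupq,gnwdm,cqq] add [zqes,zpy] -> 13 lines: lfzlj nwfej kwk aca zqes zpy ijel qlk oltp glh ryb jax hlfp
Hunk 4: at line 8 remove [glh] add [fkz,klbhr,fjya] -> 15 lines: lfzlj nwfej kwk aca zqes zpy ijel qlk oltp fkz klbhr fjya ryb jax hlfp
Final line count: 15

Answer: 15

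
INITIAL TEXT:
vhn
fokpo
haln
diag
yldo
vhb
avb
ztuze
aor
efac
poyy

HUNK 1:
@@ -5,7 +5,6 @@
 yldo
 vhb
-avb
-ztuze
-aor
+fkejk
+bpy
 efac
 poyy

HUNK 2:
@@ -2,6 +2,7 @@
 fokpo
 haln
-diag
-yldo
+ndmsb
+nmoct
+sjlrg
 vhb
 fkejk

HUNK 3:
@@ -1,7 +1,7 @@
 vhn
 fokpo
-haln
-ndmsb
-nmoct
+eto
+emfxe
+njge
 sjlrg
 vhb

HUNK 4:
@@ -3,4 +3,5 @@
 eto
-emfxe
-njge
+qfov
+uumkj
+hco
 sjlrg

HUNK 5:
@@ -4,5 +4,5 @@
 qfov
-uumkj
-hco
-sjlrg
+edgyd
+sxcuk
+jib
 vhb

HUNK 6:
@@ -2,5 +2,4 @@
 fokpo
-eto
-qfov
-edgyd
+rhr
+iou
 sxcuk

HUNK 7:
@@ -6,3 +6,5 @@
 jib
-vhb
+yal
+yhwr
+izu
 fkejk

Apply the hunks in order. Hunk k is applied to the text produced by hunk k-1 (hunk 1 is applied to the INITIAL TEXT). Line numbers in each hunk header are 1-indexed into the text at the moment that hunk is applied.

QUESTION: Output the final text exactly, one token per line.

Answer: vhn
fokpo
rhr
iou
sxcuk
jib
yal
yhwr
izu
fkejk
bpy
efac
poyy

Derivation:
Hunk 1: at line 5 remove [avb,ztuze,aor] add [fkejk,bpy] -> 10 lines: vhn fokpo haln diag yldo vhb fkejk bpy efac poyy
Hunk 2: at line 2 remove [diag,yldo] add [ndmsb,nmoct,sjlrg] -> 11 lines: vhn fokpo haln ndmsb nmoct sjlrg vhb fkejk bpy efac poyy
Hunk 3: at line 1 remove [haln,ndmsb,nmoct] add [eto,emfxe,njge] -> 11 lines: vhn fokpo eto emfxe njge sjlrg vhb fkejk bpy efac poyy
Hunk 4: at line 3 remove [emfxe,njge] add [qfov,uumkj,hco] -> 12 lines: vhn fokpo eto qfov uumkj hco sjlrg vhb fkejk bpy efac poyy
Hunk 5: at line 4 remove [uumkj,hco,sjlrg] add [edgyd,sxcuk,jib] -> 12 lines: vhn fokpo eto qfov edgyd sxcuk jib vhb fkejk bpy efac poyy
Hunk 6: at line 2 remove [eto,qfov,edgyd] add [rhr,iou] -> 11 lines: vhn fokpo rhr iou sxcuk jib vhb fkejk bpy efac poyy
Hunk 7: at line 6 remove [vhb] add [yal,yhwr,izu] -> 13 lines: vhn fokpo rhr iou sxcuk jib yal yhwr izu fkejk bpy efac poyy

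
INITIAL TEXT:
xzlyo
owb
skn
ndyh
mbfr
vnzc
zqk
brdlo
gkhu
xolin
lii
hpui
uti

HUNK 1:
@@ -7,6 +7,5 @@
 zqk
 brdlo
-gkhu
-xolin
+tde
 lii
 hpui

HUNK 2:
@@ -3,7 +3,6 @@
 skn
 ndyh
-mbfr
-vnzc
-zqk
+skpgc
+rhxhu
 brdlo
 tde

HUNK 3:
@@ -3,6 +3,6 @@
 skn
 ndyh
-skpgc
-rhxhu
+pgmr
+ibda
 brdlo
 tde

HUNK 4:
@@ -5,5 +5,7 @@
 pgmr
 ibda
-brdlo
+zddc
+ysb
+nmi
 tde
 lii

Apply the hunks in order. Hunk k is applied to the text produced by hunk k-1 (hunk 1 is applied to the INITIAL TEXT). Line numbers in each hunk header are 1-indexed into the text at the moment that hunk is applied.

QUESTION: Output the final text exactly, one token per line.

Hunk 1: at line 7 remove [gkhu,xolin] add [tde] -> 12 lines: xzlyo owb skn ndyh mbfr vnzc zqk brdlo tde lii hpui uti
Hunk 2: at line 3 remove [mbfr,vnzc,zqk] add [skpgc,rhxhu] -> 11 lines: xzlyo owb skn ndyh skpgc rhxhu brdlo tde lii hpui uti
Hunk 3: at line 3 remove [skpgc,rhxhu] add [pgmr,ibda] -> 11 lines: xzlyo owb skn ndyh pgmr ibda brdlo tde lii hpui uti
Hunk 4: at line 5 remove [brdlo] add [zddc,ysb,nmi] -> 13 lines: xzlyo owb skn ndyh pgmr ibda zddc ysb nmi tde lii hpui uti

Answer: xzlyo
owb
skn
ndyh
pgmr
ibda
zddc
ysb
nmi
tde
lii
hpui
uti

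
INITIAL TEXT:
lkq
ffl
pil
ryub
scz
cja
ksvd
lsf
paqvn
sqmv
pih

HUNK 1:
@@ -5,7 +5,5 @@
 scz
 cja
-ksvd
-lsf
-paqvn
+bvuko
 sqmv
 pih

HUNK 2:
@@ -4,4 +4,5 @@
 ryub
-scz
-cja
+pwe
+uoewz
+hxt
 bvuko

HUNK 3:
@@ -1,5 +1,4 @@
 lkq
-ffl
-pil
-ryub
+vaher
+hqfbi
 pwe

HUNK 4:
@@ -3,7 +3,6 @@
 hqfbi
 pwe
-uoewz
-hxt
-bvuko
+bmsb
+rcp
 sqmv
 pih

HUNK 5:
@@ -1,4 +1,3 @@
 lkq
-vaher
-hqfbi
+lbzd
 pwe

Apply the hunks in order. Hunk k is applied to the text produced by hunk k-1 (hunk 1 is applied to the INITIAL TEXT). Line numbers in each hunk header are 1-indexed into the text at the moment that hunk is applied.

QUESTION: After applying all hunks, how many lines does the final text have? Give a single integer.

Answer: 7

Derivation:
Hunk 1: at line 5 remove [ksvd,lsf,paqvn] add [bvuko] -> 9 lines: lkq ffl pil ryub scz cja bvuko sqmv pih
Hunk 2: at line 4 remove [scz,cja] add [pwe,uoewz,hxt] -> 10 lines: lkq ffl pil ryub pwe uoewz hxt bvuko sqmv pih
Hunk 3: at line 1 remove [ffl,pil,ryub] add [vaher,hqfbi] -> 9 lines: lkq vaher hqfbi pwe uoewz hxt bvuko sqmv pih
Hunk 4: at line 3 remove [uoewz,hxt,bvuko] add [bmsb,rcp] -> 8 lines: lkq vaher hqfbi pwe bmsb rcp sqmv pih
Hunk 5: at line 1 remove [vaher,hqfbi] add [lbzd] -> 7 lines: lkq lbzd pwe bmsb rcp sqmv pih
Final line count: 7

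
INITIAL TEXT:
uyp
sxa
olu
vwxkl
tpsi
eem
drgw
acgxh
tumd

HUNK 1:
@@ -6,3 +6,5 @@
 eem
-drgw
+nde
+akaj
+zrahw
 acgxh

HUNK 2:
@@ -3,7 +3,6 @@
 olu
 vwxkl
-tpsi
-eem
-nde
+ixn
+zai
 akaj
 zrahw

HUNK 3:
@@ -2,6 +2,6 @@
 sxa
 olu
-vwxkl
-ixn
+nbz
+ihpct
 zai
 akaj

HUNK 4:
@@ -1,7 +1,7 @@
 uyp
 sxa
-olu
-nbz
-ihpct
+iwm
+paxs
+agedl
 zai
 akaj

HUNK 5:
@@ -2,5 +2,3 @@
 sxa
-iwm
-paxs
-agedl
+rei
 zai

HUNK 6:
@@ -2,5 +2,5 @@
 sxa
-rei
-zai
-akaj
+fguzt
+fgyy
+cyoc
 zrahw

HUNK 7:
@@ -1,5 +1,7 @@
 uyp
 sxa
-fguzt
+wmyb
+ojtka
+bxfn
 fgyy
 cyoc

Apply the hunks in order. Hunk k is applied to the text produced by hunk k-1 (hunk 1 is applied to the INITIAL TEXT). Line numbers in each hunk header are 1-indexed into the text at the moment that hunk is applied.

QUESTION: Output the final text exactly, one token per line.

Hunk 1: at line 6 remove [drgw] add [nde,akaj,zrahw] -> 11 lines: uyp sxa olu vwxkl tpsi eem nde akaj zrahw acgxh tumd
Hunk 2: at line 3 remove [tpsi,eem,nde] add [ixn,zai] -> 10 lines: uyp sxa olu vwxkl ixn zai akaj zrahw acgxh tumd
Hunk 3: at line 2 remove [vwxkl,ixn] add [nbz,ihpct] -> 10 lines: uyp sxa olu nbz ihpct zai akaj zrahw acgxh tumd
Hunk 4: at line 1 remove [olu,nbz,ihpct] add [iwm,paxs,agedl] -> 10 lines: uyp sxa iwm paxs agedl zai akaj zrahw acgxh tumd
Hunk 5: at line 2 remove [iwm,paxs,agedl] add [rei] -> 8 lines: uyp sxa rei zai akaj zrahw acgxh tumd
Hunk 6: at line 2 remove [rei,zai,akaj] add [fguzt,fgyy,cyoc] -> 8 lines: uyp sxa fguzt fgyy cyoc zrahw acgxh tumd
Hunk 7: at line 1 remove [fguzt] add [wmyb,ojtka,bxfn] -> 10 lines: uyp sxa wmyb ojtka bxfn fgyy cyoc zrahw acgxh tumd

Answer: uyp
sxa
wmyb
ojtka
bxfn
fgyy
cyoc
zrahw
acgxh
tumd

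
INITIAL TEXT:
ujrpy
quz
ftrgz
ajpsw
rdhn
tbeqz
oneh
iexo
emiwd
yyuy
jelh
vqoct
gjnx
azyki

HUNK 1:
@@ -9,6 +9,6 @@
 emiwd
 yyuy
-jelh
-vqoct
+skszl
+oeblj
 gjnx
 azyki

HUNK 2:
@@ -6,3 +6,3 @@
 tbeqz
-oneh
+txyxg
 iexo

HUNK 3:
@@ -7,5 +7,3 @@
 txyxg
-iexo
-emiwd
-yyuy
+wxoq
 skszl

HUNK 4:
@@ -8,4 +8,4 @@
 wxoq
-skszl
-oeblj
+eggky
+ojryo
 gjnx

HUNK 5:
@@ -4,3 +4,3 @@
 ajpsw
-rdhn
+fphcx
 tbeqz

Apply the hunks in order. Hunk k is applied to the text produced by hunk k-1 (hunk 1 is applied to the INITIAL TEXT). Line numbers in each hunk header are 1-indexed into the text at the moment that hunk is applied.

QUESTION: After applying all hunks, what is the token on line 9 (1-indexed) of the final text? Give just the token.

Hunk 1: at line 9 remove [jelh,vqoct] add [skszl,oeblj] -> 14 lines: ujrpy quz ftrgz ajpsw rdhn tbeqz oneh iexo emiwd yyuy skszl oeblj gjnx azyki
Hunk 2: at line 6 remove [oneh] add [txyxg] -> 14 lines: ujrpy quz ftrgz ajpsw rdhn tbeqz txyxg iexo emiwd yyuy skszl oeblj gjnx azyki
Hunk 3: at line 7 remove [iexo,emiwd,yyuy] add [wxoq] -> 12 lines: ujrpy quz ftrgz ajpsw rdhn tbeqz txyxg wxoq skszl oeblj gjnx azyki
Hunk 4: at line 8 remove [skszl,oeblj] add [eggky,ojryo] -> 12 lines: ujrpy quz ftrgz ajpsw rdhn tbeqz txyxg wxoq eggky ojryo gjnx azyki
Hunk 5: at line 4 remove [rdhn] add [fphcx] -> 12 lines: ujrpy quz ftrgz ajpsw fphcx tbeqz txyxg wxoq eggky ojryo gjnx azyki
Final line 9: eggky

Answer: eggky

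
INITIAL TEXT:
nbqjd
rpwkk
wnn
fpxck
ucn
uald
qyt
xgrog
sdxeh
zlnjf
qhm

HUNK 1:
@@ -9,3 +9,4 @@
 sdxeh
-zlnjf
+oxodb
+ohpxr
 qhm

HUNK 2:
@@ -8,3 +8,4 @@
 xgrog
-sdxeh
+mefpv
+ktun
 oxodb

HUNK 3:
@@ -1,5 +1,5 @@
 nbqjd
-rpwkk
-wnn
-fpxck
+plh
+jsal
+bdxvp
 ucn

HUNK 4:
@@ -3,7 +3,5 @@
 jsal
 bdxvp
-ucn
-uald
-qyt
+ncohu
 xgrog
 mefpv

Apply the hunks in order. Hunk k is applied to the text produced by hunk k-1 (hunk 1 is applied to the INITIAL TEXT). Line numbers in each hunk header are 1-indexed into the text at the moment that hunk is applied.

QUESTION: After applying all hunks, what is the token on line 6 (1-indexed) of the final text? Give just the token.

Hunk 1: at line 9 remove [zlnjf] add [oxodb,ohpxr] -> 12 lines: nbqjd rpwkk wnn fpxck ucn uald qyt xgrog sdxeh oxodb ohpxr qhm
Hunk 2: at line 8 remove [sdxeh] add [mefpv,ktun] -> 13 lines: nbqjd rpwkk wnn fpxck ucn uald qyt xgrog mefpv ktun oxodb ohpxr qhm
Hunk 3: at line 1 remove [rpwkk,wnn,fpxck] add [plh,jsal,bdxvp] -> 13 lines: nbqjd plh jsal bdxvp ucn uald qyt xgrog mefpv ktun oxodb ohpxr qhm
Hunk 4: at line 3 remove [ucn,uald,qyt] add [ncohu] -> 11 lines: nbqjd plh jsal bdxvp ncohu xgrog mefpv ktun oxodb ohpxr qhm
Final line 6: xgrog

Answer: xgrog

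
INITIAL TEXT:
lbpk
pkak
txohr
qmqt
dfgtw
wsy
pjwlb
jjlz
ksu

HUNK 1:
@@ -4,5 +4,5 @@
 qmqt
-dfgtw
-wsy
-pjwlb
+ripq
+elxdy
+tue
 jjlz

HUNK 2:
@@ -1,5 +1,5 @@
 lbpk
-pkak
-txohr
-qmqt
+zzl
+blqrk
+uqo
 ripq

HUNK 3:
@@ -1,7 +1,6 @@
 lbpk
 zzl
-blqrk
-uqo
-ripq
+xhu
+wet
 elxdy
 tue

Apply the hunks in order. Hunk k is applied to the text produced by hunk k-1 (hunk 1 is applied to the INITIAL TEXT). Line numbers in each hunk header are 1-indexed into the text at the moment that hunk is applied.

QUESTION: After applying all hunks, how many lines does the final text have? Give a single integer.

Hunk 1: at line 4 remove [dfgtw,wsy,pjwlb] add [ripq,elxdy,tue] -> 9 lines: lbpk pkak txohr qmqt ripq elxdy tue jjlz ksu
Hunk 2: at line 1 remove [pkak,txohr,qmqt] add [zzl,blqrk,uqo] -> 9 lines: lbpk zzl blqrk uqo ripq elxdy tue jjlz ksu
Hunk 3: at line 1 remove [blqrk,uqo,ripq] add [xhu,wet] -> 8 lines: lbpk zzl xhu wet elxdy tue jjlz ksu
Final line count: 8

Answer: 8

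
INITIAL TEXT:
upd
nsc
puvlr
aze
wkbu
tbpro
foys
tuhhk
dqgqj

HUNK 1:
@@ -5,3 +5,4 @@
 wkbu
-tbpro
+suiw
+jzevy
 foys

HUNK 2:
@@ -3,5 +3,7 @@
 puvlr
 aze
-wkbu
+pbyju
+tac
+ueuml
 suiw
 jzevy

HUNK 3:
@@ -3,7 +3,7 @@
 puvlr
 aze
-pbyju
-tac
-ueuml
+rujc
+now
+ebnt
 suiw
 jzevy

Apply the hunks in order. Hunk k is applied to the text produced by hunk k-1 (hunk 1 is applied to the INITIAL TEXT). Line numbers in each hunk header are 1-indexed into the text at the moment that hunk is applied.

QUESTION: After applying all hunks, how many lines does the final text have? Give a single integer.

Hunk 1: at line 5 remove [tbpro] add [suiw,jzevy] -> 10 lines: upd nsc puvlr aze wkbu suiw jzevy foys tuhhk dqgqj
Hunk 2: at line 3 remove [wkbu] add [pbyju,tac,ueuml] -> 12 lines: upd nsc puvlr aze pbyju tac ueuml suiw jzevy foys tuhhk dqgqj
Hunk 3: at line 3 remove [pbyju,tac,ueuml] add [rujc,now,ebnt] -> 12 lines: upd nsc puvlr aze rujc now ebnt suiw jzevy foys tuhhk dqgqj
Final line count: 12

Answer: 12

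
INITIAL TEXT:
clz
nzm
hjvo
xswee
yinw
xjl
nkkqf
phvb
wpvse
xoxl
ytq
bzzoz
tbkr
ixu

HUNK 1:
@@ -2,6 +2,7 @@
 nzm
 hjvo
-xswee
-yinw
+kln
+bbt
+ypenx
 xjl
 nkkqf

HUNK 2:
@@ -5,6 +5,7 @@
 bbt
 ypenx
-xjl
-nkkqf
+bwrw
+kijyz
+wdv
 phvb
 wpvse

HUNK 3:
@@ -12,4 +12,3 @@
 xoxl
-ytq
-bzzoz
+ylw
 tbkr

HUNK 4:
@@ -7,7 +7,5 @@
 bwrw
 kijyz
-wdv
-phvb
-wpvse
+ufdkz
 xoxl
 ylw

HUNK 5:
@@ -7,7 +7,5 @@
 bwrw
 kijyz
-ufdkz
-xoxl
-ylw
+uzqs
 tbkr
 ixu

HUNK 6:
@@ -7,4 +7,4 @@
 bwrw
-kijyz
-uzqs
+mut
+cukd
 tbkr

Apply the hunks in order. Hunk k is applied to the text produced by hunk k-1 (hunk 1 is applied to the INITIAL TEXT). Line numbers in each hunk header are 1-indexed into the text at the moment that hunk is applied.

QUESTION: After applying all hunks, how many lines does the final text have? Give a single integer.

Hunk 1: at line 2 remove [xswee,yinw] add [kln,bbt,ypenx] -> 15 lines: clz nzm hjvo kln bbt ypenx xjl nkkqf phvb wpvse xoxl ytq bzzoz tbkr ixu
Hunk 2: at line 5 remove [xjl,nkkqf] add [bwrw,kijyz,wdv] -> 16 lines: clz nzm hjvo kln bbt ypenx bwrw kijyz wdv phvb wpvse xoxl ytq bzzoz tbkr ixu
Hunk 3: at line 12 remove [ytq,bzzoz] add [ylw] -> 15 lines: clz nzm hjvo kln bbt ypenx bwrw kijyz wdv phvb wpvse xoxl ylw tbkr ixu
Hunk 4: at line 7 remove [wdv,phvb,wpvse] add [ufdkz] -> 13 lines: clz nzm hjvo kln bbt ypenx bwrw kijyz ufdkz xoxl ylw tbkr ixu
Hunk 5: at line 7 remove [ufdkz,xoxl,ylw] add [uzqs] -> 11 lines: clz nzm hjvo kln bbt ypenx bwrw kijyz uzqs tbkr ixu
Hunk 6: at line 7 remove [kijyz,uzqs] add [mut,cukd] -> 11 lines: clz nzm hjvo kln bbt ypenx bwrw mut cukd tbkr ixu
Final line count: 11

Answer: 11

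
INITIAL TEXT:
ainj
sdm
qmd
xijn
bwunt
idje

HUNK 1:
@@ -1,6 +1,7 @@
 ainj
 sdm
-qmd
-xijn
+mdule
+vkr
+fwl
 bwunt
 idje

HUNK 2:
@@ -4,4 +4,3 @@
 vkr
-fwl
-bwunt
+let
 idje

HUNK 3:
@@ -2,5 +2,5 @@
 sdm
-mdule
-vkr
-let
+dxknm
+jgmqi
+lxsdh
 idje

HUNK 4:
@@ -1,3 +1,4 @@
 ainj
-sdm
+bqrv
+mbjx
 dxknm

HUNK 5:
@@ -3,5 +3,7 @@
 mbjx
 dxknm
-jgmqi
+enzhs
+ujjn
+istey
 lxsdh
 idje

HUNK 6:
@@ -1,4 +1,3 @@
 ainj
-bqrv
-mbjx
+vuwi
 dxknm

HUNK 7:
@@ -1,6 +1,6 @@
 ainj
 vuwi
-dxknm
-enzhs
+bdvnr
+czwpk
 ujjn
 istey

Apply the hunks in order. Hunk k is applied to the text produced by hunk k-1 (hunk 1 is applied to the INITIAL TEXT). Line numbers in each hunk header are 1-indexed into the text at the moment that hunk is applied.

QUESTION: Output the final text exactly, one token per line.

Answer: ainj
vuwi
bdvnr
czwpk
ujjn
istey
lxsdh
idje

Derivation:
Hunk 1: at line 1 remove [qmd,xijn] add [mdule,vkr,fwl] -> 7 lines: ainj sdm mdule vkr fwl bwunt idje
Hunk 2: at line 4 remove [fwl,bwunt] add [let] -> 6 lines: ainj sdm mdule vkr let idje
Hunk 3: at line 2 remove [mdule,vkr,let] add [dxknm,jgmqi,lxsdh] -> 6 lines: ainj sdm dxknm jgmqi lxsdh idje
Hunk 4: at line 1 remove [sdm] add [bqrv,mbjx] -> 7 lines: ainj bqrv mbjx dxknm jgmqi lxsdh idje
Hunk 5: at line 3 remove [jgmqi] add [enzhs,ujjn,istey] -> 9 lines: ainj bqrv mbjx dxknm enzhs ujjn istey lxsdh idje
Hunk 6: at line 1 remove [bqrv,mbjx] add [vuwi] -> 8 lines: ainj vuwi dxknm enzhs ujjn istey lxsdh idje
Hunk 7: at line 1 remove [dxknm,enzhs] add [bdvnr,czwpk] -> 8 lines: ainj vuwi bdvnr czwpk ujjn istey lxsdh idje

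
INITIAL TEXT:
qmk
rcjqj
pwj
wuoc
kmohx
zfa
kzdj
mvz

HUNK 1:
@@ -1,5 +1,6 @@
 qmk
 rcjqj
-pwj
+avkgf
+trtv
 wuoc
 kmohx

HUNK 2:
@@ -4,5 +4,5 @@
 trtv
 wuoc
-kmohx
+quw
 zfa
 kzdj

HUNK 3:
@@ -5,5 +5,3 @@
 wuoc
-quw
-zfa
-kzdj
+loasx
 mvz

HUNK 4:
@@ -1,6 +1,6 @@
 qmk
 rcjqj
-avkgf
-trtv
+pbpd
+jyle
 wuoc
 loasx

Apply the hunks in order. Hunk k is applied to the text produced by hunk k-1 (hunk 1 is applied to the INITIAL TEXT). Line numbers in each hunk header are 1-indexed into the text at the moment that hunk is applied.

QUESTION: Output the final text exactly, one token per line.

Answer: qmk
rcjqj
pbpd
jyle
wuoc
loasx
mvz

Derivation:
Hunk 1: at line 1 remove [pwj] add [avkgf,trtv] -> 9 lines: qmk rcjqj avkgf trtv wuoc kmohx zfa kzdj mvz
Hunk 2: at line 4 remove [kmohx] add [quw] -> 9 lines: qmk rcjqj avkgf trtv wuoc quw zfa kzdj mvz
Hunk 3: at line 5 remove [quw,zfa,kzdj] add [loasx] -> 7 lines: qmk rcjqj avkgf trtv wuoc loasx mvz
Hunk 4: at line 1 remove [avkgf,trtv] add [pbpd,jyle] -> 7 lines: qmk rcjqj pbpd jyle wuoc loasx mvz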